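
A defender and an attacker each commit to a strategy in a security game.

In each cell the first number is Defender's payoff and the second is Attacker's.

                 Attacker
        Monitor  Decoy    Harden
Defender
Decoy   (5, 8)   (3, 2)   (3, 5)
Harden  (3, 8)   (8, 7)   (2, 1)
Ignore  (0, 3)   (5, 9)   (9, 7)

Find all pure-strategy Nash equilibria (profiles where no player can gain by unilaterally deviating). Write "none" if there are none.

Defender against Monitor: payoffs 5, 3, 0 → best response Decoy.
Defender against Decoy: payoffs 3, 8, 5 → best response Harden.
Defender against Harden: payoffs 3, 2, 9 → best response Ignore.
Attacker against Decoy: payoffs 8, 2, 5 → best response Monitor.
Attacker against Harden: payoffs 8, 7, 1 → best response Monitor.
Attacker against Ignore: payoffs 3, 9, 7 → best response Decoy.
Mutual best responses: (Decoy, Monitor).

The unique pure-strategy Nash equilibrium is (Decoy, Monitor).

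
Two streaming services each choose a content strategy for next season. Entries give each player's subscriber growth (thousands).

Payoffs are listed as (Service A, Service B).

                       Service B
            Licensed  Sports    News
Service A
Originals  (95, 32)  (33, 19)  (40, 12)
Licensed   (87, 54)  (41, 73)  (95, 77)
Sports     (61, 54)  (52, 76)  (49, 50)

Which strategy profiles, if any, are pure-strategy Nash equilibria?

The pure Nash equilibria are (Originals, Licensed) and (Licensed, News) and (Sports, Sports).

(Originals, Licensed): Service A gets 95, best alternative 87; Service B gets 32, best alternative 19. No profitable deviation — NE.
(Originals, Sports): Service A can switch to Licensed (33 → 41). Not NE.
(Originals, News): Service A can switch to Licensed (40 → 95). Not NE.
(Licensed, Licensed): Service A can switch to Originals (87 → 95). Not NE.
(Licensed, Sports): Service A can switch to Sports (41 → 52). Not NE.
(Licensed, News): Service A gets 95, best alternative 49; Service B gets 77, best alternative 73. No profitable deviation — NE.
(Sports, Licensed): Service A can switch to Originals (61 → 95). Not NE.
(Sports, Sports): Service A gets 52, best alternative 41; Service B gets 76, best alternative 54. No profitable deviation — NE.
(Sports, News): Service A can switch to Licensed (49 → 95). Not NE.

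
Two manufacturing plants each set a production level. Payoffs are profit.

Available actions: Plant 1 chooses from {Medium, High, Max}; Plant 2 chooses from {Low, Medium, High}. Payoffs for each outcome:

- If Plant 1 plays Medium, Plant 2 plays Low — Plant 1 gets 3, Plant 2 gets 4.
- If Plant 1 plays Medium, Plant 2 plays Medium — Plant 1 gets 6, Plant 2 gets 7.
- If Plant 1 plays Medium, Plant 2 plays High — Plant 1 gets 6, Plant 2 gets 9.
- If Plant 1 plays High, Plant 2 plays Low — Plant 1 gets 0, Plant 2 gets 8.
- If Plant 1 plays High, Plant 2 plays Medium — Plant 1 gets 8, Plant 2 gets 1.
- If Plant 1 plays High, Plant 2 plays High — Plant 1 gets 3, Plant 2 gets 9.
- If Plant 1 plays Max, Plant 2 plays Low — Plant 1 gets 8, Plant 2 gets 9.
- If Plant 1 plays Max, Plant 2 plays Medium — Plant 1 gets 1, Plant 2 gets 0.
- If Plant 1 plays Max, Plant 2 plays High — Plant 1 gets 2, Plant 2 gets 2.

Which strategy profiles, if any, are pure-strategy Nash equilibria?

Plant 1 against Low: payoffs 3, 0, 8 → best response Max.
Plant 1 against Medium: payoffs 6, 8, 1 → best response High.
Plant 1 against High: payoffs 6, 3, 2 → best response Medium.
Plant 2 against Medium: payoffs 4, 7, 9 → best response High.
Plant 2 against High: payoffs 8, 1, 9 → best response High.
Plant 2 against Max: payoffs 9, 0, 2 → best response Low.
Mutual best responses: (Medium, High); (Max, Low).

(Medium, High) and (Max, Low)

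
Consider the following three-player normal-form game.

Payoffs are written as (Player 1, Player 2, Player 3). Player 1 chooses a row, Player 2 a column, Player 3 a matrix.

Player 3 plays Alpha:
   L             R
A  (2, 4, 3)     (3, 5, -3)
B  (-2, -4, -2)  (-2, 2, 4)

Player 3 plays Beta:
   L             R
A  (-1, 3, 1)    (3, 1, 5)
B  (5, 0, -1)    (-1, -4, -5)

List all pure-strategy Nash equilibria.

(B, L, Beta)

(A, L, Alpha): Player 2 can switch to R (4 → 5). Not NE.
(A, L, Beta): Player 1 can switch to B (-1 → 5). Not NE.
(A, R, Alpha): Player 3 can switch to Beta (-3 → 5). Not NE.
(A, R, Beta): Player 2 can switch to L (1 → 3). Not NE.
(B, L, Alpha): Player 1 can switch to A (-2 → 2). Not NE.
(B, L, Beta): Player 1 gets 5, best alternative -1; Player 2 gets 0, best alternative -4; Player 3 gets -1, best alternative -2. No profitable deviation — NE.
(B, R, Alpha): Player 1 can switch to A (-2 → 3). Not NE.
(B, R, Beta): Player 1 can switch to A (-1 → 3). Not NE.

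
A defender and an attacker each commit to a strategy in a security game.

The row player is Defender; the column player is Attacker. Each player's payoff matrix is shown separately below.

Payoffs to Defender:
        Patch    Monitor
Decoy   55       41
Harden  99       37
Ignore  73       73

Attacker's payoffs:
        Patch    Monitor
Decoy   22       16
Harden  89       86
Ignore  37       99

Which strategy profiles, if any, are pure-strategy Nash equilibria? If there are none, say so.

Defender against Patch: payoffs 55, 99, 73 → best response Harden.
Defender against Monitor: payoffs 41, 37, 73 → best response Ignore.
Attacker against Decoy: payoffs 22, 16 → best response Patch.
Attacker against Harden: payoffs 89, 86 → best response Patch.
Attacker against Ignore: payoffs 37, 99 → best response Monitor.
Mutual best responses: (Harden, Patch); (Ignore, Monitor).

(Harden, Patch), (Ignore, Monitor)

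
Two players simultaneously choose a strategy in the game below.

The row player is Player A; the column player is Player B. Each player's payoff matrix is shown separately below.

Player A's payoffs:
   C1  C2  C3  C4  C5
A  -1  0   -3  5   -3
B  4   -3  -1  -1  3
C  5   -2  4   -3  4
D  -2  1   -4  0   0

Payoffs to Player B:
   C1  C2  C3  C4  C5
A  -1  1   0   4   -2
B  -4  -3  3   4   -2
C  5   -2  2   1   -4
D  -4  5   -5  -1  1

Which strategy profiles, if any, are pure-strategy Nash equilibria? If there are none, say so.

Pure-strategy Nash equilibria: (A, C4), (C, C1), (D, C2)

(A, C1): Player A can switch to B (-1 → 4). Not NE.
(A, C2): Player A can switch to D (0 → 1). Not NE.
(A, C3): Player A can switch to B (-3 → -1). Not NE.
(A, C4): Player A gets 5, best alternative 0; Player B gets 4, best alternative 1. No profitable deviation — NE.
(A, C5): Player A can switch to B (-3 → 3). Not NE.
(B, C1): Player A can switch to C (4 → 5). Not NE.
(B, C2): Player A can switch to A (-3 → 0). Not NE.
(C, C1): Player A gets 5, best alternative 4; Player B gets 5, best alternative 2. No profitable deviation — NE.
(D, C2): Player A gets 1, best alternative 0; Player B gets 5, best alternative 1. No profitable deviation — NE.
(The remaining 11 profiles each have a profitable deviation by the same check.)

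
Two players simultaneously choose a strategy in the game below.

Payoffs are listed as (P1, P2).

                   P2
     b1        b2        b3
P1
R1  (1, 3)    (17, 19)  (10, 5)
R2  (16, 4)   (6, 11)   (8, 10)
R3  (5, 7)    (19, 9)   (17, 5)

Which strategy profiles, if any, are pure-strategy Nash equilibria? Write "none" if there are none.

For each strategy profile, look for a profitable unilateral deviation.
(R1, b1): P1 can switch to R2 (1 → 16). Not NE.
(R1, b2): P1 can switch to R3 (17 → 19). Not NE.
(R1, b3): P1 can switch to R3 (10 → 17). Not NE.
(R2, b1): P2 can switch to b2 (4 → 11). Not NE.
(R2, b2): P1 can switch to R1 (6 → 17). Not NE.
(R2, b3): P1 can switch to R1 (8 → 10). Not NE.
(R3, b1): P1 can switch to R2 (5 → 16). Not NE.
(R3, b2): P1 gets 19, best alternative 17; P2 gets 9, best alternative 7. No profitable deviation — NE.
(R3, b3): P2 can switch to b1 (5 → 7). Not NE.

Pure NE: (R3, b2)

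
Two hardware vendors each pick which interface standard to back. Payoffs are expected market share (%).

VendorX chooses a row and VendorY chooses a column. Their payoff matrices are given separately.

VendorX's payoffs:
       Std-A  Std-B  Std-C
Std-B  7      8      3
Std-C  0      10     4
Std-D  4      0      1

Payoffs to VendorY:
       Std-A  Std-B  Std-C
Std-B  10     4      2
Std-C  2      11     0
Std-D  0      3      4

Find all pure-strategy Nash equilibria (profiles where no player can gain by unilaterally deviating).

(Std-B, Std-A): VendorX gets 7, best alternative 4; VendorY gets 10, best alternative 4. No profitable deviation — NE.
(Std-B, Std-B): VendorX can switch to Std-C (8 → 10). Not NE.
(Std-B, Std-C): VendorX can switch to Std-C (3 → 4). Not NE.
(Std-C, Std-A): VendorX can switch to Std-B (0 → 7). Not NE.
(Std-C, Std-B): VendorX gets 10, best alternative 8; VendorY gets 11, best alternative 2. No profitable deviation — NE.
(Std-C, Std-C): VendorY can switch to Std-A (0 → 2). Not NE.
(Std-D, Std-A): VendorX can switch to Std-B (4 → 7). Not NE.
(Std-D, Std-B): VendorX can switch to Std-B (0 → 8). Not NE.
(Std-D, Std-C): VendorX can switch to Std-B (1 → 3). Not NE.

(Std-B, Std-A); (Std-C, Std-B)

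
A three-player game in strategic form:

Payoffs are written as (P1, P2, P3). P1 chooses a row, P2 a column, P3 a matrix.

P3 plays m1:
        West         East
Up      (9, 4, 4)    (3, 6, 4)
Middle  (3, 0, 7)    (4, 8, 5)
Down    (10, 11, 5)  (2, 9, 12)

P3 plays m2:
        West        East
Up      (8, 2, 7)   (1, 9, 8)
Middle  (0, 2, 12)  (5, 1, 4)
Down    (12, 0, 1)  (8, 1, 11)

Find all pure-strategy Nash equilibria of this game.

Check each profile: it is a Nash equilibrium iff no player can strictly gain by switching unilaterally.
(Up, West, m1): P1 can switch to Down (9 → 10). Not NE.
(Up, West, m2): P1 can switch to Down (8 → 12). Not NE.
(Up, East, m1): P1 can switch to Middle (3 → 4). Not NE.
(Up, East, m2): P1 can switch to Middle (1 → 5). Not NE.
(Middle, West, m1): P1 can switch to Up (3 → 9). Not NE.
(Middle, West, m2): P1 can switch to Up (0 → 8). Not NE.
(Middle, East, m1): P1 gets 4, best alternative 3; P2 gets 8, best alternative 0; P3 gets 5, best alternative 4. No profitable deviation — NE.
(Middle, East, m2): P1 can switch to Down (5 → 8). Not NE.
(Down, West, m1): P1 gets 10, best alternative 9; P2 gets 11, best alternative 9; P3 gets 5, best alternative 1. No profitable deviation — NE.
(Down, West, m2): P2 can switch to East (0 → 1). Not NE.
(Down, East, m1): P1 can switch to Up (2 → 3). Not NE.
(Down, East, m2): P3 can switch to m1 (11 → 12). Not NE.

Pure-strategy Nash equilibria: (Middle, East, m1) and (Down, West, m1)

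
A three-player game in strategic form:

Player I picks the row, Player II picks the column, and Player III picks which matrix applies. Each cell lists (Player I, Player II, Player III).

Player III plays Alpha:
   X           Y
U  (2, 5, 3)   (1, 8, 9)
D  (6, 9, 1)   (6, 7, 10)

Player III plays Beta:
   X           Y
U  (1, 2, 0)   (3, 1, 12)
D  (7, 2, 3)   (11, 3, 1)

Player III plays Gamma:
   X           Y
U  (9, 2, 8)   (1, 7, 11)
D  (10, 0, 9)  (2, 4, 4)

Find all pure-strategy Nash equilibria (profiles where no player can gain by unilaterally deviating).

This game has no pure Nash equilibrium.

Mark each player's best response to every combination of opponents' strategies; a profile where every player is best-responding is a pure Nash equilibrium.
Player I against (X, Alpha): payoffs 2, 6 → best response D.
Player I against (X, Beta): payoffs 1, 7 → best response D.
Player I against (X, Gamma): payoffs 9, 10 → best response D.
Player I against (Y, Alpha): payoffs 1, 6 → best response D.
Player I against (Y, Beta): payoffs 3, 11 → best response D.
Player I against (Y, Gamma): payoffs 1, 2 → best response D.
Player II against (U, Alpha): payoffs 5, 8 → best response Y.
Player II against (U, Beta): payoffs 2, 1 → best response X.
Player II against (U, Gamma): payoffs 2, 7 → best response Y.
Player II against (D, Alpha): payoffs 9, 7 → best response X.
Player II against (D, Beta): payoffs 2, 3 → best response Y.
Player II against (D, Gamma): payoffs 0, 4 → best response Y.
Player III against (U, X): payoffs 3, 0, 8 → best response Gamma.
Player III against (U, Y): payoffs 9, 12, 11 → best response Beta.
Player III against (D, X): payoffs 1, 3, 9 → best response Gamma.
Player III against (D, Y): payoffs 10, 1, 4 → best response Alpha.
No profile is a mutual best response for all players.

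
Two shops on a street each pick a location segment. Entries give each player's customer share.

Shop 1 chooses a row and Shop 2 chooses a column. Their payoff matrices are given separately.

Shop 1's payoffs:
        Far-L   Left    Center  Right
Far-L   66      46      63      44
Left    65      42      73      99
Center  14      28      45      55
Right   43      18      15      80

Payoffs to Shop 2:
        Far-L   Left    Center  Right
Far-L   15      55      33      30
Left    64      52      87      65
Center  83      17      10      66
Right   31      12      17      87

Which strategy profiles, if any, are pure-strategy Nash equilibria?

Shop 1 against Far-L: payoffs 66, 65, 14, 43 → best response Far-L.
Shop 1 against Left: payoffs 46, 42, 28, 18 → best response Far-L.
Shop 1 against Center: payoffs 63, 73, 45, 15 → best response Left.
Shop 1 against Right: payoffs 44, 99, 55, 80 → best response Left.
Shop 2 against Far-L: payoffs 15, 55, 33, 30 → best response Left.
Shop 2 against Left: payoffs 64, 52, 87, 65 → best response Center.
Shop 2 against Center: payoffs 83, 17, 10, 66 → best response Far-L.
Shop 2 against Right: payoffs 31, 12, 17, 87 → best response Right.
Mutual best responses: (Far-L, Left); (Left, Center).

Pure-strategy Nash equilibria: (Far-L, Left), (Left, Center)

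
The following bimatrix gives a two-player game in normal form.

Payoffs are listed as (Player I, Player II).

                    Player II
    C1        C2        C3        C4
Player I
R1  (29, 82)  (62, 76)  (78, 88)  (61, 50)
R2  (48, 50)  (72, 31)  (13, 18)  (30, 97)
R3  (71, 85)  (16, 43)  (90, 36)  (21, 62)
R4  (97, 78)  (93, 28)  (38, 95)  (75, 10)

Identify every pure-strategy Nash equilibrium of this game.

Check each profile: it is a Nash equilibrium iff no player can strictly gain by switching unilaterally.
(R1, C1): Player I can switch to R2 (29 → 48). Not NE.
(R1, C2): Player I can switch to R2 (62 → 72). Not NE.
(R1, C3): Player I can switch to R3 (78 → 90). Not NE.
(R1, C4): Player I can switch to R4 (61 → 75). Not NE.
(R2, C1): Player I can switch to R3 (48 → 71). Not NE.
(R2, C2): Player I can switch to R4 (72 → 93). Not NE.
(The remaining 10 profiles each have a profitable deviation by the same check.)

This game has no pure Nash equilibrium.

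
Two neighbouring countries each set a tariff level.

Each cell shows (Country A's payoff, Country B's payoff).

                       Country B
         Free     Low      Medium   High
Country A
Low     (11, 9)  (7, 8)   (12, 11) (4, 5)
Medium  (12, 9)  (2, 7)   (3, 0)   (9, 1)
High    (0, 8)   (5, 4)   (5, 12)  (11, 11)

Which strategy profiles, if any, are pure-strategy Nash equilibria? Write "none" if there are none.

The pure Nash equilibria are (Low, Medium), (Medium, Free).

For each player, find the best response to each opponent profile; mutual best responses are the pure NE.
Country A against Free: payoffs 11, 12, 0 → best response Medium.
Country A against Low: payoffs 7, 2, 5 → best response Low.
Country A against Medium: payoffs 12, 3, 5 → best response Low.
Country A against High: payoffs 4, 9, 11 → best response High.
Country B against Low: payoffs 9, 8, 11, 5 → best response Medium.
Country B against Medium: payoffs 9, 7, 0, 1 → best response Free.
Country B against High: payoffs 8, 4, 12, 11 → best response Medium.
Mutual best responses: (Low, Medium); (Medium, Free).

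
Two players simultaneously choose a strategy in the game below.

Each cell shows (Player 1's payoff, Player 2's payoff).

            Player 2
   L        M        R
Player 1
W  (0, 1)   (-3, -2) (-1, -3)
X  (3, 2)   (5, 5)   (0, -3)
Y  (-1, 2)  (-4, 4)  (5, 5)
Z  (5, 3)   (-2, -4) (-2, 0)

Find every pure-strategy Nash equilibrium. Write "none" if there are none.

(W, L): Player 1 can switch to X (0 → 3). Not NE.
(W, M): Player 1 can switch to X (-3 → 5). Not NE.
(W, R): Player 1 can switch to X (-1 → 0). Not NE.
(X, L): Player 1 can switch to Z (3 → 5). Not NE.
(X, M): Player 1 gets 5, best alternative -2; Player 2 gets 5, best alternative 2. No profitable deviation — NE.
(X, R): Player 1 can switch to Y (0 → 5). Not NE.
(Y, L): Player 1 can switch to W (-1 → 0). Not NE.
(Y, M): Player 1 can switch to W (-4 → -3). Not NE.
(Y, R): Player 1 gets 5, best alternative 0; Player 2 gets 5, best alternative 4. No profitable deviation — NE.
(Z, L): Player 1 gets 5, best alternative 3; Player 2 gets 3, best alternative 0. No profitable deviation — NE.
(Z, M): Player 1 can switch to X (-2 → 5). Not NE.
(The remaining 1 profile has a profitable deviation by the same check.)

The pure Nash equilibria are (X, M) and (Y, R) and (Z, L).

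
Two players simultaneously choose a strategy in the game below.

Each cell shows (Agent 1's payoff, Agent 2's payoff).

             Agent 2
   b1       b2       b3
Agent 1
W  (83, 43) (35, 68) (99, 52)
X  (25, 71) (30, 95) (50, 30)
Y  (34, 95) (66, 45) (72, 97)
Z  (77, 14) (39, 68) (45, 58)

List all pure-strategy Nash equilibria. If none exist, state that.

(W, b1): Agent 2 can switch to b2 (43 → 68). Not NE.
(W, b2): Agent 1 can switch to Y (35 → 66). Not NE.
(W, b3): Agent 2 can switch to b2 (52 → 68). Not NE.
(X, b1): Agent 1 can switch to W (25 → 83). Not NE.
(X, b2): Agent 1 can switch to W (30 → 35). Not NE.
(X, b3): Agent 1 can switch to W (50 → 99). Not NE.
(Y, b1): Agent 1 can switch to W (34 → 83). Not NE.
(Y, b2): Agent 2 can switch to b1 (45 → 95). Not NE.
(Y, b3): Agent 1 can switch to W (72 → 99). Not NE.
(Z, b1): Agent 1 can switch to W (77 → 83). Not NE.
(Z, b2): Agent 1 can switch to Y (39 → 66). Not NE.
(Z, b3): Agent 1 can switch to W (45 → 99). Not NE.

No pure-strategy Nash equilibrium.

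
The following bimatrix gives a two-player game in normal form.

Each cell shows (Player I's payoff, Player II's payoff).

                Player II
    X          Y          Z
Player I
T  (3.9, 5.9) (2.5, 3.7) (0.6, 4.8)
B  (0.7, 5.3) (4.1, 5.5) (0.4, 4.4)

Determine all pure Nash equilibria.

The pure Nash equilibria are (T, X) and (B, Y).

For each strategy profile, look for a profitable unilateral deviation.
(T, X): Player I gets 3.9, best alternative 0.7; Player II gets 5.9, best alternative 4.8. No profitable deviation — NE.
(T, Y): Player I can switch to B (2.5 → 4.1). Not NE.
(T, Z): Player II can switch to X (4.8 → 5.9). Not NE.
(B, X): Player I can switch to T (0.7 → 3.9). Not NE.
(B, Y): Player I gets 4.1, best alternative 2.5; Player II gets 5.5, best alternative 5.3. No profitable deviation — NE.
(B, Z): Player I can switch to T (0.4 → 0.6). Not NE.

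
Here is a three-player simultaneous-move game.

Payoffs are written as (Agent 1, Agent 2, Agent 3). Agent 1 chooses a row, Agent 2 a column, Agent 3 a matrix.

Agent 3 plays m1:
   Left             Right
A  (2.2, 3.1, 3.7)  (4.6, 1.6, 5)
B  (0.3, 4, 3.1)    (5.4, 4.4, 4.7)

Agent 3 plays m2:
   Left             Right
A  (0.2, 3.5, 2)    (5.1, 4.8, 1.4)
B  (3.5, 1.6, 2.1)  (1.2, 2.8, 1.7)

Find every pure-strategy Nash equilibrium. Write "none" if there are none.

(A, Left, m1): Agent 1 gets 2.2, best alternative 0.3; Agent 2 gets 3.1, best alternative 1.6; Agent 3 gets 3.7, best alternative 2. No profitable deviation — NE.
(A, Left, m2): Agent 1 can switch to B (0.2 → 3.5). Not NE.
(A, Right, m1): Agent 1 can switch to B (4.6 → 5.4). Not NE.
(A, Right, m2): Agent 3 can switch to m1 (1.4 → 5). Not NE.
(B, Left, m1): Agent 1 can switch to A (0.3 → 2.2). Not NE.
(B, Left, m2): Agent 2 can switch to Right (1.6 → 2.8). Not NE.
(B, Right, m1): Agent 1 gets 5.4, best alternative 4.6; Agent 2 gets 4.4, best alternative 4; Agent 3 gets 4.7, best alternative 1.7. No profitable deviation — NE.
(B, Right, m2): Agent 1 can switch to A (1.2 → 5.1). Not NE.

Pure-strategy Nash equilibria: (A, Left, m1), (B, Right, m1)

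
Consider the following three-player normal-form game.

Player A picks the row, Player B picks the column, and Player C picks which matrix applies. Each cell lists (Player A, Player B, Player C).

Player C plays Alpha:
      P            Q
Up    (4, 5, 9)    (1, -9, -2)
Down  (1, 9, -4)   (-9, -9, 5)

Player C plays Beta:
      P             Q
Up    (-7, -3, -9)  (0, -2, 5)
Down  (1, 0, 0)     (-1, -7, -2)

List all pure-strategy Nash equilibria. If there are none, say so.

Mark each player's best response to every combination of opponents' strategies; a profile where every player is best-responding is a pure Nash equilibrium.
Player A against (P, Alpha): payoffs 4, 1 → best response Up.
Player A against (P, Beta): payoffs -7, 1 → best response Down.
Player A against (Q, Alpha): payoffs 1, -9 → best response Up.
Player A against (Q, Beta): payoffs 0, -1 → best response Up.
Player B against (Up, Alpha): payoffs 5, -9 → best response P.
Player B against (Up, Beta): payoffs -3, -2 → best response Q.
Player B against (Down, Alpha): payoffs 9, -9 → best response P.
Player B against (Down, Beta): payoffs 0, -7 → best response P.
Player C against (Up, P): payoffs 9, -9 → best response Alpha.
Player C against (Up, Q): payoffs -2, 5 → best response Beta.
Player C against (Down, P): payoffs -4, 0 → best response Beta.
Player C against (Down, Q): payoffs 5, -2 → best response Alpha.
Mutual best responses: (Up, P, Alpha); (Up, Q, Beta); (Down, P, Beta).

The pure Nash equilibria are (Up, P, Alpha); (Up, Q, Beta); (Down, P, Beta).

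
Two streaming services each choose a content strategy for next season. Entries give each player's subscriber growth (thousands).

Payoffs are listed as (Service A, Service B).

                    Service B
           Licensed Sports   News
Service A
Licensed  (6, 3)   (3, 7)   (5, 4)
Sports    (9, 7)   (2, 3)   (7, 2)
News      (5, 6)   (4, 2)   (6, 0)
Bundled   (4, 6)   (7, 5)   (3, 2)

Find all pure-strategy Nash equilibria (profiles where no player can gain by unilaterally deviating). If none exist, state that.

(Sports, Licensed)

For each player, find the best response to each opponent profile; mutual best responses are the pure NE.
Service A against Licensed: payoffs 6, 9, 5, 4 → best response Sports.
Service A against Sports: payoffs 3, 2, 4, 7 → best response Bundled.
Service A against News: payoffs 5, 7, 6, 3 → best response Sports.
Service B against Licensed: payoffs 3, 7, 4 → best response Sports.
Service B against Sports: payoffs 7, 3, 2 → best response Licensed.
Service B against News: payoffs 6, 2, 0 → best response Licensed.
Service B against Bundled: payoffs 6, 5, 2 → best response Licensed.
Mutual best responses: (Sports, Licensed).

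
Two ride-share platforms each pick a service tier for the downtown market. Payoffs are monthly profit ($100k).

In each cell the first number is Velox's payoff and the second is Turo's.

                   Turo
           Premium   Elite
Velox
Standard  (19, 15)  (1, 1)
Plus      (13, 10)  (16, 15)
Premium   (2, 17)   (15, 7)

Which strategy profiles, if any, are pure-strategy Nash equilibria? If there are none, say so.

Mark each player's best response to every combination of opponents' strategies; a profile where every player is best-responding is a pure Nash equilibrium.
Velox against Premium: payoffs 19, 13, 2 → best response Standard.
Velox against Elite: payoffs 1, 16, 15 → best response Plus.
Turo against Standard: payoffs 15, 1 → best response Premium.
Turo against Plus: payoffs 10, 15 → best response Elite.
Turo against Premium: payoffs 17, 7 → best response Premium.
Mutual best responses: (Standard, Premium); (Plus, Elite).

Pure-strategy Nash equilibria: (Standard, Premium) and (Plus, Elite)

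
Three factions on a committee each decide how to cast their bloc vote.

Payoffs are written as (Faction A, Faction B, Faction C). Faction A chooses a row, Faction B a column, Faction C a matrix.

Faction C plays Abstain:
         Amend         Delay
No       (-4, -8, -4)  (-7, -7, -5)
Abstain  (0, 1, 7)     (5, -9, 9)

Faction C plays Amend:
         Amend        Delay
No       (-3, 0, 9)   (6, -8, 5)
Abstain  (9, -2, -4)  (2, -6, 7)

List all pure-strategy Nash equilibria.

(Abstain, Amend, Abstain)

Faction A against (Amend, Abstain): payoffs -4, 0 → best response Abstain.
Faction A against (Amend, Amend): payoffs -3, 9 → best response Abstain.
Faction A against (Delay, Abstain): payoffs -7, 5 → best response Abstain.
Faction A against (Delay, Amend): payoffs 6, 2 → best response No.
Faction B against (No, Abstain): payoffs -8, -7 → best response Delay.
Faction B against (No, Amend): payoffs 0, -8 → best response Amend.
Faction B against (Abstain, Abstain): payoffs 1, -9 → best response Amend.
Faction B against (Abstain, Amend): payoffs -2, -6 → best response Amend.
Faction C against (No, Amend): payoffs -4, 9 → best response Amend.
Faction C against (No, Delay): payoffs -5, 5 → best response Amend.
Faction C against (Abstain, Amend): payoffs 7, -4 → best response Abstain.
Faction C against (Abstain, Delay): payoffs 9, 7 → best response Abstain.
Mutual best responses: (Abstain, Amend, Abstain).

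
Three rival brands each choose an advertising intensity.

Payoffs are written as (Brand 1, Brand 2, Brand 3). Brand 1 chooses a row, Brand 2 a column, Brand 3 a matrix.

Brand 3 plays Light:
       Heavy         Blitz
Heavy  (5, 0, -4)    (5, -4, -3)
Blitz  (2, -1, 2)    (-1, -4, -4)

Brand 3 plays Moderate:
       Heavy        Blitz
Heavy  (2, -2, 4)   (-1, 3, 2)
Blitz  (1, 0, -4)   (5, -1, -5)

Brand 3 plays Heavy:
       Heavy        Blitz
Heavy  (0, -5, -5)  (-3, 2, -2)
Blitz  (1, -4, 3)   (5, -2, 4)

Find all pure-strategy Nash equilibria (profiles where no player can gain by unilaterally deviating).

(Heavy, Heavy, Light): Brand 3 can switch to Moderate (-4 → 4). Not NE.
(Heavy, Heavy, Moderate): Brand 2 can switch to Blitz (-2 → 3). Not NE.
(Heavy, Heavy, Heavy): Brand 1 can switch to Blitz (0 → 1). Not NE.
(Heavy, Blitz, Light): Brand 2 can switch to Heavy (-4 → 0). Not NE.
(Heavy, Blitz, Moderate): Brand 1 can switch to Blitz (-1 → 5). Not NE.
(Heavy, Blitz, Heavy): Brand 1 can switch to Blitz (-3 → 5). Not NE.
(Blitz, Heavy, Light): Brand 1 can switch to Heavy (2 → 5). Not NE.
(Blitz, Heavy, Moderate): Brand 1 can switch to Heavy (1 → 2). Not NE.
(Blitz, Heavy, Heavy): Brand 2 can switch to Blitz (-4 → -2). Not NE.
(Blitz, Blitz, Light): Brand 1 can switch to Heavy (-1 → 5). Not NE.
(Blitz, Blitz, Heavy): Brand 1 gets 5, best alternative -3; Brand 2 gets -2, best alternative -4; Brand 3 gets 4, best alternative -4. No profitable deviation — NE.
(The remaining 1 profile has a profitable deviation by the same check.)

The unique pure-strategy Nash equilibrium is (Blitz, Blitz, Heavy).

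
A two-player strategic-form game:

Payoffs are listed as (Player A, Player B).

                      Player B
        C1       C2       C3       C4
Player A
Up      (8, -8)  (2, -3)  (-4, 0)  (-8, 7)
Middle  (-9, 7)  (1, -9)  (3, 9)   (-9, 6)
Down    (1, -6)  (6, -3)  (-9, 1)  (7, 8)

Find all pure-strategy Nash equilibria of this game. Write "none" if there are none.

(Middle, C3), (Down, C4)

(Up, C1): Player B can switch to C2 (-8 → -3). Not NE.
(Up, C2): Player A can switch to Down (2 → 6). Not NE.
(Up, C3): Player A can switch to Middle (-4 → 3). Not NE.
(Up, C4): Player A can switch to Down (-8 → 7). Not NE.
(Middle, C1): Player A can switch to Up (-9 → 8). Not NE.
(Middle, C2): Player A can switch to Up (1 → 2). Not NE.
(Middle, C3): Player A gets 3, best alternative -4; Player B gets 9, best alternative 7. No profitable deviation — NE.
(Middle, C4): Player A can switch to Up (-9 → -8). Not NE.
(Down, C1): Player A can switch to Up (1 → 8). Not NE.
(Down, C4): Player A gets 7, best alternative -8; Player B gets 8, best alternative 1. No profitable deviation — NE.
(The remaining 2 profiles each have a profitable deviation by the same check.)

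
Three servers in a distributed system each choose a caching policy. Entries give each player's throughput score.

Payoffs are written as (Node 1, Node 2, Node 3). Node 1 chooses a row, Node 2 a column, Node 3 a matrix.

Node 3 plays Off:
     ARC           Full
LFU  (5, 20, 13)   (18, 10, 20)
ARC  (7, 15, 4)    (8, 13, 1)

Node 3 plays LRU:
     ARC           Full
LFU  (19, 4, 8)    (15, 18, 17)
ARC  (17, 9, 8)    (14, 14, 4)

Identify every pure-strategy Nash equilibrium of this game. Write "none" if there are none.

Node 1 against (ARC, Off): payoffs 5, 7 → best response ARC.
Node 1 against (ARC, LRU): payoffs 19, 17 → best response LFU.
Node 1 against (Full, Off): payoffs 18, 8 → best response LFU.
Node 1 against (Full, LRU): payoffs 15, 14 → best response LFU.
Node 2 against (LFU, Off): payoffs 20, 10 → best response ARC.
Node 2 against (LFU, LRU): payoffs 4, 18 → best response Full.
Node 2 against (ARC, Off): payoffs 15, 13 → best response ARC.
Node 2 against (ARC, LRU): payoffs 9, 14 → best response Full.
Node 3 against (LFU, ARC): payoffs 13, 8 → best response Off.
Node 3 against (LFU, Full): payoffs 20, 17 → best response Off.
Node 3 against (ARC, ARC): payoffs 4, 8 → best response LRU.
Node 3 against (ARC, Full): payoffs 1, 4 → best response LRU.
No profile is a mutual best response for all players.

none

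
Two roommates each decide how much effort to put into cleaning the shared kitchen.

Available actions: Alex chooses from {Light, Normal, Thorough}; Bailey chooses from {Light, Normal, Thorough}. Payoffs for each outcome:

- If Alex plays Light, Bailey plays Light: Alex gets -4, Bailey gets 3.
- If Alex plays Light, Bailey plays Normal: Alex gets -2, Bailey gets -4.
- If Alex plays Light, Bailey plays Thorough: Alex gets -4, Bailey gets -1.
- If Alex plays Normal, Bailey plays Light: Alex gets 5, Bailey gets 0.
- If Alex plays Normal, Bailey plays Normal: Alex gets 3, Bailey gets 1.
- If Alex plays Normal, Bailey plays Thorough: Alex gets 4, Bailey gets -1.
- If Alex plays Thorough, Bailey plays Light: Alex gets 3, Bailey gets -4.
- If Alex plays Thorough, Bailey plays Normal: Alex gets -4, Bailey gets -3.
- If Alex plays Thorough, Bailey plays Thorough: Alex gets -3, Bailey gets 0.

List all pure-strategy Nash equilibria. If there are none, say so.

Pure NE: (Normal, Normal)

Check each profile: it is a Nash equilibrium iff no player can strictly gain by switching unilaterally.
(Light, Light): Alex can switch to Normal (-4 → 5). Not NE.
(Light, Normal): Alex can switch to Normal (-2 → 3). Not NE.
(Light, Thorough): Alex can switch to Normal (-4 → 4). Not NE.
(Normal, Light): Bailey can switch to Normal (0 → 1). Not NE.
(Normal, Normal): Alex gets 3, best alternative -2; Bailey gets 1, best alternative 0. No profitable deviation — NE.
(Normal, Thorough): Bailey can switch to Light (-1 → 0). Not NE.
(Thorough, Light): Alex can switch to Normal (3 → 5). Not NE.
(Thorough, Normal): Alex can switch to Light (-4 → -2). Not NE.
(Thorough, Thorough): Alex can switch to Normal (-3 → 4). Not NE.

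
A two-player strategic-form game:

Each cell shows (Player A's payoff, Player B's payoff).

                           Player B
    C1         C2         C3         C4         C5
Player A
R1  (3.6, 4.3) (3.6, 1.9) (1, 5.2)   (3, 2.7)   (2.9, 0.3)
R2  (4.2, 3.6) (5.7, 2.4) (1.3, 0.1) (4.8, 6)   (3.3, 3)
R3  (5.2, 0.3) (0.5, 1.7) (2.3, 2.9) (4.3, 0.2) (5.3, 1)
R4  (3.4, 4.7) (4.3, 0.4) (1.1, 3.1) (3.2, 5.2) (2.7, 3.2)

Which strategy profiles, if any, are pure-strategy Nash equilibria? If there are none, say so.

Player A against C1: payoffs 3.6, 4.2, 5.2, 3.4 → best response R3.
Player A against C2: payoffs 3.6, 5.7, 0.5, 4.3 → best response R2.
Player A against C3: payoffs 1, 1.3, 2.3, 1.1 → best response R3.
Player A against C4: payoffs 3, 4.8, 4.3, 3.2 → best response R2.
Player A against C5: payoffs 2.9, 3.3, 5.3, 2.7 → best response R3.
Player B against R1: payoffs 4.3, 1.9, 5.2, 2.7, 0.3 → best response C3.
Player B against R2: payoffs 3.6, 2.4, 0.1, 6, 3 → best response C4.
Player B against R3: payoffs 0.3, 1.7, 2.9, 0.2, 1 → best response C3.
Player B against R4: payoffs 4.7, 0.4, 3.1, 5.2, 3.2 → best response C4.
Mutual best responses: (R2, C4); (R3, C3).

(R2, C4), (R3, C3)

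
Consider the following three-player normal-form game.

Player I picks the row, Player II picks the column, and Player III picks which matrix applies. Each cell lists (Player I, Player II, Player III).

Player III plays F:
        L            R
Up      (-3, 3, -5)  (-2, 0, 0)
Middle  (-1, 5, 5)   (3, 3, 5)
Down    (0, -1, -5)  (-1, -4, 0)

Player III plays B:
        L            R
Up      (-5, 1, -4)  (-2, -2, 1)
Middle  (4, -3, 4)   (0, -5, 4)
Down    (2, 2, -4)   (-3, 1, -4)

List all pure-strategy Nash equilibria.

For each player, find the best response to each opponent profile; mutual best responses are the pure NE.
Player I against (L, F): payoffs -3, -1, 0 → best response Down.
Player I against (L, B): payoffs -5, 4, 2 → best response Middle.
Player I against (R, F): payoffs -2, 3, -1 → best response Middle.
Player I against (R, B): payoffs -2, 0, -3 → best response Middle.
Player II against (Up, F): payoffs 3, 0 → best response L.
Player II against (Up, B): payoffs 1, -2 → best response L.
Player II against (Middle, F): payoffs 5, 3 → best response L.
Player II against (Middle, B): payoffs -3, -5 → best response L.
Player II against (Down, F): payoffs -1, -4 → best response L.
Player II against (Down, B): payoffs 2, 1 → best response L.
Player III against (Up, L): payoffs -5, -4 → best response B.
Player III against (Up, R): payoffs 0, 1 → best response B.
Player III against (Middle, L): payoffs 5, 4 → best response F.
Player III against (Middle, R): payoffs 5, 4 → best response F.
Player III against (Down, L): payoffs -5, -4 → best response B.
Player III against (Down, R): payoffs 0, -4 → best response F.
No profile is a mutual best response for all players.

none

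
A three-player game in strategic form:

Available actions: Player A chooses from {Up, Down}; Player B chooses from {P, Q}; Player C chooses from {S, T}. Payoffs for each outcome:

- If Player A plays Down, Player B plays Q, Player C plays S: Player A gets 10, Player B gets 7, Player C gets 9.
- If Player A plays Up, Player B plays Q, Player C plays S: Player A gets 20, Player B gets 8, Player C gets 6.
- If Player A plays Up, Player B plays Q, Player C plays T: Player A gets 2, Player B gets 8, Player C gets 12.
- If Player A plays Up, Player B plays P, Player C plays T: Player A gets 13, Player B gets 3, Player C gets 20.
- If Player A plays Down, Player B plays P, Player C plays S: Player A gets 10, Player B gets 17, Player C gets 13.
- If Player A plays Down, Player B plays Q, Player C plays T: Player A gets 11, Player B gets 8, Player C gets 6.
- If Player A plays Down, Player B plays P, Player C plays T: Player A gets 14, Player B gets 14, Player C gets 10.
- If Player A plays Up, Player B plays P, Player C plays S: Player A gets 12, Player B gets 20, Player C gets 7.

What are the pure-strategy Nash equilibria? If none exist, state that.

No pure-strategy Nash equilibrium.

For each strategy profile, look for a profitable unilateral deviation.
(Up, P, S): Player C can switch to T (7 → 20). Not NE.
(Up, P, T): Player A can switch to Down (13 → 14). Not NE.
(Up, Q, S): Player B can switch to P (8 → 20). Not NE.
(Up, Q, T): Player A can switch to Down (2 → 11). Not NE.
(Down, P, S): Player A can switch to Up (10 → 12). Not NE.
(Down, P, T): Player C can switch to S (10 → 13). Not NE.
(Down, Q, S): Player A can switch to Up (10 → 20). Not NE.
(Down, Q, T): Player B can switch to P (8 → 14). Not NE.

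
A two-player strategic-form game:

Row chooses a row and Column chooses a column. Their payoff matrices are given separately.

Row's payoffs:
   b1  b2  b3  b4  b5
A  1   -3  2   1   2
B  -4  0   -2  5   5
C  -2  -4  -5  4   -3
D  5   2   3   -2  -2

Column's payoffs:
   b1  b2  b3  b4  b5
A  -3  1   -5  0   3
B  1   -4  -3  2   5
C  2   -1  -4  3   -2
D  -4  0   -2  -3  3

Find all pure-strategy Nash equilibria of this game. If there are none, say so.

Pure NE: (B, b5)

Check each profile: it is a Nash equilibrium iff no player can strictly gain by switching unilaterally.
(A, b1): Row can switch to D (1 → 5). Not NE.
(A, b2): Row can switch to B (-3 → 0). Not NE.
(A, b3): Row can switch to D (2 → 3). Not NE.
(A, b4): Row can switch to B (1 → 5). Not NE.
(A, b5): Row can switch to B (2 → 5). Not NE.
(B, b1): Row can switch to A (-4 → 1). Not NE.
(B, b5): Row gets 5, best alternative 2; Column gets 5, best alternative 2. No profitable deviation — NE.
(The remaining 13 profiles each have a profitable deviation by the same check.)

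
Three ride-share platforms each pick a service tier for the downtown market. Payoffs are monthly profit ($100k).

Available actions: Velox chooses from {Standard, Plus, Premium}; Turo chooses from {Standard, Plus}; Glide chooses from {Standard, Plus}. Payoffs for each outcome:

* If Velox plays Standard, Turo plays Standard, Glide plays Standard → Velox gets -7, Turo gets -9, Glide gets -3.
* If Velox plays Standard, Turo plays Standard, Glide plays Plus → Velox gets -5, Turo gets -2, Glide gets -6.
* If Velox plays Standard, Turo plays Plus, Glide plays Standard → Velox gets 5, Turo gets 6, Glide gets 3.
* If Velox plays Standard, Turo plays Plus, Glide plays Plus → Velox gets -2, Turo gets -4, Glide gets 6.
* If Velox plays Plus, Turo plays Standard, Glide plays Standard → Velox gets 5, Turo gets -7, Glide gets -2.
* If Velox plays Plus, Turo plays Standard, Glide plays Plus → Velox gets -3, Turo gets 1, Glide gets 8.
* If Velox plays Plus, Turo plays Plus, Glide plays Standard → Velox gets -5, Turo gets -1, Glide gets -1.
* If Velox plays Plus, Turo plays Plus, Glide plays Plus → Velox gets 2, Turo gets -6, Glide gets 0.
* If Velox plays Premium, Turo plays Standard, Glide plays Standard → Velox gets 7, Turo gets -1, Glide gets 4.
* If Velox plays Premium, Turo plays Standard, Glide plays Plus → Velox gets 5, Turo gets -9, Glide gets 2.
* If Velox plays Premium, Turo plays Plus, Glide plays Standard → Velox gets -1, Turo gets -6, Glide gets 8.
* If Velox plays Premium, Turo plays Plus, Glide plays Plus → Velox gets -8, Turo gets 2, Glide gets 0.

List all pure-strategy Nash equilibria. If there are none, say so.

The unique pure-strategy Nash equilibrium is (Premium, Standard, Standard).

Velox against (Standard, Standard): payoffs -7, 5, 7 → best response Premium.
Velox against (Standard, Plus): payoffs -5, -3, 5 → best response Premium.
Velox against (Plus, Standard): payoffs 5, -5, -1 → best response Standard.
Velox against (Plus, Plus): payoffs -2, 2, -8 → best response Plus.
Turo against (Standard, Standard): payoffs -9, 6 → best response Plus.
Turo against (Standard, Plus): payoffs -2, -4 → best response Standard.
Turo against (Plus, Standard): payoffs -7, -1 → best response Plus.
Turo against (Plus, Plus): payoffs 1, -6 → best response Standard.
Turo against (Premium, Standard): payoffs -1, -6 → best response Standard.
Turo against (Premium, Plus): payoffs -9, 2 → best response Plus.
Glide against (Standard, Standard): payoffs -3, -6 → best response Standard.
Glide against (Standard, Plus): payoffs 3, 6 → best response Plus.
Glide against (Plus, Standard): payoffs -2, 8 → best response Plus.
Glide against (Plus, Plus): payoffs -1, 0 → best response Plus.
Glide against (Premium, Standard): payoffs 4, 2 → best response Standard.
Glide against (Premium, Plus): payoffs 8, 0 → best response Standard.
Mutual best responses: (Premium, Standard, Standard).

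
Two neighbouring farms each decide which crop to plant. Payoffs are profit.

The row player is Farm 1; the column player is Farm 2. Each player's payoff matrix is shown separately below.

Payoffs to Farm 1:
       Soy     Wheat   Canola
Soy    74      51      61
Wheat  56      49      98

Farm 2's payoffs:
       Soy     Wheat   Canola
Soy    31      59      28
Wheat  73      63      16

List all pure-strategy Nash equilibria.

(Soy, Wheat)

For each strategy profile, look for a profitable unilateral deviation.
(Soy, Soy): Farm 2 can switch to Wheat (31 → 59). Not NE.
(Soy, Wheat): Farm 1 gets 51, best alternative 49; Farm 2 gets 59, best alternative 31. No profitable deviation — NE.
(Soy, Canola): Farm 1 can switch to Wheat (61 → 98). Not NE.
(Wheat, Soy): Farm 1 can switch to Soy (56 → 74). Not NE.
(Wheat, Wheat): Farm 1 can switch to Soy (49 → 51). Not NE.
(Wheat, Canola): Farm 2 can switch to Soy (16 → 73). Not NE.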